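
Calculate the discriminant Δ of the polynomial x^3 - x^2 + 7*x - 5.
Δ = -1388

For x^3 + a x^2 + b x + c the discriminant is Δ = 18 a b c - 4 a^3 c + a^2 b^2 - 4 b^3 - 27 c^2.
Plug a = -1, b = 7, c = -5:
  18*(-1)*(7)*(-5) - 4*(-1)^3*(-5) + (-1)^2*(7)^2 - 4*(7)^3 - 27*(-5)^2
  = 630 + (-20) + 49 + (-1372) + (-675)
  = -1388.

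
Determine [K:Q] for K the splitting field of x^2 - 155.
[K:Q] = 2

The polynomial x^2 - 155 is irreducible over Q since 155 is not a perfect square. Its splitting field is Q(sqrt(155)), which has degree 2 over Q.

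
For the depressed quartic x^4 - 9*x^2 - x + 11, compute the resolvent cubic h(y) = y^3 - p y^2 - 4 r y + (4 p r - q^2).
h(y) = y^3 + 9*y^2 - 44*y - 397

Identify coefficients: p = -9, q = -1, r = 11.
Plug into h(y) = y^3 - p y^2 - 4 r y + (4 p r - q^2):
  h(y) = y^3 - (-9) y^2 - 4*(11) y + (4*(-9)*(11) - (-1)^2)
       = y^3 + (9) y^2 + (-44) y + (-397).
Simplifying: h(y) = y^3 + 9*y^2 - 44*y - 397.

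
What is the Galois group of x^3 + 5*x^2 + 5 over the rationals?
Gal(K/Q) = S_3 (symmetric group of order 6)

Compute the discriminant of x^3 + (5)*x^2 + (0)*x + (5): Δ = -3175. Since Δ is not a rational square, the Galois group is not contained in A_3; it must be the full S_3 (irreducibility of the cubic rules out anything smaller).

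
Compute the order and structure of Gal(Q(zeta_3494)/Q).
|Gal(Q(zeta_3494)/Q)| = phi(3494) = 1746; group ≅ (Z/3494Z)^* ≅ Z/1746Z

The n-th cyclotomic polynomial Φ_3494(x) is the minimal polynomial of zeta_3494 over Q and has degree phi(3494) = 1746. So Q(zeta_3494) is a degree-1746 Galois extension with Galois group (Z/3494Z)^*. By CRT, (Z/3494Z)^* ≅ (Z/2Z)^* × (Z/1747Z)^*. Each prime-power unit group is (Z/2Z)^* ≅ trivial group (order 1); (Z/1747Z)^* ≅ Z/1746Z. Hence Gal(Q(zeta_3494)/Q) ≅ Z/1746Z.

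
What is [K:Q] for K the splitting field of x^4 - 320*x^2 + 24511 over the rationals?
[K:Q] = 4

f factors as (x^2 - 127)(x^2 - 193); the splitting field is K = Q(sqrt(127), sqrt(193)). Since 127, 193, and 24511 are all non-squares in Q, the three subfields Q(sqrt(127)), Q(sqrt(193)), Q(sqrt(24511)) are distinct degree-2 extensions, so [K:Q] = 4 (Klein four Galois group).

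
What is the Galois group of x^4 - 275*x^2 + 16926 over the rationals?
Gal(K/Q) = V_4 (Klein four-group, Z/2Z × Z/2Z)

f factors as (x^2 - 182)(x^2 - 93), so the splitting field is K = Q(sqrt(182), sqrt(93)). The elements 182, 93, 16926 are all non-squares in Q, so sqrt(182) and sqrt(93) generate independent quadratic extensions. Thus [K:Q] = 4 and Gal(K/Q) is generated by the two order-2 automorphisms sqrt(182) ↦ -sqrt(182) and sqrt(93) ↦ -sqrt(93), giving V_4.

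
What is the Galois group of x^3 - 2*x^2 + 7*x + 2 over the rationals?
Gal(K/Q) = S_3 (symmetric group of order 6)

Compute the discriminant of x^3 + (-2)*x^2 + (7)*x + (2): Δ = -1724. Since Δ is not a rational square, the Galois group is not contained in A_3; it must be the full S_3 (irreducibility of the cubic rules out anything smaller).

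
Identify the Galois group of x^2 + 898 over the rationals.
Gal(K/Q) = Z/2Z (cyclic of order 2)

x^2 + 898 is irreducible over Q since -898 is not a rational square. The splitting field Q(sqrt(-898)) has degree 2 over Q, and its unique nontrivial automorphism is sqrt(-898) ↦ -sqrt(-898). Hence Gal(Q(sqrt(-898))/Q) = Z/2Z.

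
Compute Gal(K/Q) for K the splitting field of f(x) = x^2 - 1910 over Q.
Gal(K/Q) = Z/2Z (cyclic of order 2)

x^2 - 1910 is irreducible over Q since 1910 is not a rational square. The splitting field Q(sqrt(1910)) has degree 2 over Q, and its unique nontrivial automorphism is sqrt(1910) ↦ -sqrt(1910). Hence Gal(Q(sqrt(1910))/Q) = Z/2Z.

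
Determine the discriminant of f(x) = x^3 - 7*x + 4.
Δ = 940

For x^3 + a x^2 + b x + c the discriminant is Δ = 18 a b c - 4 a^3 c + a^2 b^2 - 4 b^3 - 27 c^2.
Plug a = 0, b = -7, c = 4:
  18*(0)*(-7)*(4) - 4*(0)^3*(4) + (0)^2*(-7)^2 - 4*(-7)^3 - 27*(4)^2
  = 0 + (0) + 0 + (1372) + (-432)
  = 940.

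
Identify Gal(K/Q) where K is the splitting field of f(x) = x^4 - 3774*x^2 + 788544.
Gal(K/Q) = Z/2Z (cyclic of order 2)

f factors as (x^2 - 222)(x^2 - 3552), so the splitting field is K = Q(sqrt(222), sqrt(3552)). The squarefree part of 222 is 222 and the squarefree part of 3552 is also 222, so sqrt(222) and sqrt(3552) are both rational multiples of sqrt(222). Hence Q(sqrt(222)) = Q(sqrt(3552)) = Q(sqrt(222)), and the splitting field collapses to a single degree-2 extension with Galois group Z/2Z.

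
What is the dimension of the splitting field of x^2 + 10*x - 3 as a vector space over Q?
[K:Q] = 2

The discriminant of x^2 + (10)*x + (-3) is b^2 - 4c = 100 - (-12) = 112. Since 112 is not a perfect square in Q, the polynomial is irreducible over Q. Its two roots generate a degree-2 extension, so [K:Q] = 2.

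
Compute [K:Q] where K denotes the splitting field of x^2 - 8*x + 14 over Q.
[K:Q] = 2

The discriminant of x^2 + (-8)*x + (14) is b^2 - 4c = 64 - (56) = 8. Since 8 is not a perfect square in Q, the polynomial is irreducible over Q. Its two roots generate a degree-2 extension, so [K:Q] = 2.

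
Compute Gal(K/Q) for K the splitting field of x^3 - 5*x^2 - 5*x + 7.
Gal(K/Q) = S_3 (symmetric group of order 6)

Compute the discriminant of x^3 + (-5)*x^2 + (-5)*x + (7): Δ = 6452. Since Δ is not a rational square, the Galois group is not contained in A_3; it must be the full S_3 (irreducibility of the cubic rules out anything smaller).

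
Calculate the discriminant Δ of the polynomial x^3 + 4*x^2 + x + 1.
Δ = -199

For x^3 + a x^2 + b x + c the discriminant is Δ = 18 a b c - 4 a^3 c + a^2 b^2 - 4 b^3 - 27 c^2.
Plug a = 4, b = 1, c = 1:
  18*(4)*(1)*(1) - 4*(4)^3*(1) + (4)^2*(1)^2 - 4*(1)^3 - 27*(1)^2
  = 72 + (-256) + 16 + (-4) + (-27)
  = -199.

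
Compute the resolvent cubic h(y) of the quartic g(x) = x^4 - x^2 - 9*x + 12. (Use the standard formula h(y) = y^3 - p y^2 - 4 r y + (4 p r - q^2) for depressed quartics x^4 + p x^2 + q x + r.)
h(y) = y^3 + y^2 - 48*y - 129

Identify coefficients: p = -1, q = -9, r = 12.
Plug into h(y) = y^3 - p y^2 - 4 r y + (4 p r - q^2):
  h(y) = y^3 - (-1) y^2 - 4*(12) y + (4*(-1)*(12) - (-9)^2)
       = y^3 + (1) y^2 + (-48) y + (-129).
Simplifying: h(y) = y^3 + y^2 - 48*y - 129.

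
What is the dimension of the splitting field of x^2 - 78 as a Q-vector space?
[K:Q] = 2

The polynomial x^2 - 78 is irreducible over Q since 78 is not a perfect square. Its splitting field is Q(sqrt(78)), which has degree 2 over Q.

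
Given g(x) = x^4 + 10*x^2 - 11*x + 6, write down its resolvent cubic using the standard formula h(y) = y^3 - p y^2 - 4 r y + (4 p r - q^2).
h(y) = y^3 - 10*y^2 - 24*y + 119

Identify coefficients: p = 10, q = -11, r = 6.
Plug into h(y) = y^3 - p y^2 - 4 r y + (4 p r - q^2):
  h(y) = y^3 - (10) y^2 - 4*(6) y + (4*(10)*(6) - (-11)^2)
       = y^3 + (-10) y^2 + (-24) y + (119).
Simplifying: h(y) = y^3 - 10*y^2 - 24*y + 119.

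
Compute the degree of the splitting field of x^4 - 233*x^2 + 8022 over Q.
[K:Q] = 4

f factors as (x^2 - 42)(x^2 - 191); the splitting field is K = Q(sqrt(42), sqrt(191)). Since 42, 191, and 8022 are all non-squares in Q, the three subfields Q(sqrt(42)), Q(sqrt(191)), Q(sqrt(8022)) are distinct degree-2 extensions, so [K:Q] = 4 (Klein four Galois group).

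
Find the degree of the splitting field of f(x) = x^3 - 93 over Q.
[K:Q] = 6

x^3 - 93 has one real root r = 93^(1/3) and two complex roots r*zeta_3, r*zeta_3^2 where zeta_3 = e^(2*pi*i/3). The splitting field is Q(r, zeta_3). [Q(r):Q] = 3 and [Q(zeta_3):Q] = 2 with gcd = 1, so [Q(r, zeta_3):Q] = 3 * 2 = 6.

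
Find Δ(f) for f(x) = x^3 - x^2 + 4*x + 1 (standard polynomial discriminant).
Δ = -335

For x^3 + a x^2 + b x + c the discriminant is Δ = 18 a b c - 4 a^3 c + a^2 b^2 - 4 b^3 - 27 c^2.
Plug a = -1, b = 4, c = 1:
  18*(-1)*(4)*(1) - 4*(-1)^3*(1) + (-1)^2*(4)^2 - 4*(4)^3 - 27*(1)^2
  = -72 + (4) + 16 + (-256) + (-27)
  = -335.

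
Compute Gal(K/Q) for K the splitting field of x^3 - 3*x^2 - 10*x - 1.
Gal(K/Q) = A_3 (cyclic of order 3)

Compute the discriminant of x^3 + (-3)*x^2 + (-10)*x + (-1): Δ = 4225. Since Δ is a perfect square (Δ = 65^2), the Galois group is contained in A_3. Irreducibility forces the group to be transitive on three roots, so Gal = A_3.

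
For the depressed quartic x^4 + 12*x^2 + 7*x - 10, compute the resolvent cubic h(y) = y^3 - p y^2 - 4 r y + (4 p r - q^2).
h(y) = y^3 - 12*y^2 + 40*y - 529

Identify coefficients: p = 12, q = 7, r = -10.
Plug into h(y) = y^3 - p y^2 - 4 r y + (4 p r - q^2):
  h(y) = y^3 - (12) y^2 - 4*(-10) y + (4*(12)*(-10) - (7)^2)
       = y^3 + (-12) y^2 + (40) y + (-529).
Simplifying: h(y) = y^3 - 12*y^2 + 40*y - 529.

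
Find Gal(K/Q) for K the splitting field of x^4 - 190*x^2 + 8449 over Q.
Gal(K/Q) = V_4 (Klein four-group, Z/2Z × Z/2Z)

f factors as (x^2 - 119)(x^2 - 71), so the splitting field is K = Q(sqrt(119), sqrt(71)). The elements 119, 71, 8449 are all non-squares in Q, so sqrt(119) and sqrt(71) generate independent quadratic extensions. Thus [K:Q] = 4 and Gal(K/Q) is generated by the two order-2 automorphisms sqrt(119) ↦ -sqrt(119) and sqrt(71) ↦ -sqrt(71), giving V_4.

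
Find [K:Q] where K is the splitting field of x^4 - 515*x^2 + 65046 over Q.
[K:Q] = 4

f factors as (x^2 - 222)(x^2 - 293); the splitting field is K = Q(sqrt(222), sqrt(293)). Since 222, 293, and 65046 are all non-squares in Q, the three subfields Q(sqrt(222)), Q(sqrt(293)), Q(sqrt(65046)) are distinct degree-2 extensions, so [K:Q] = 4 (Klein four Galois group).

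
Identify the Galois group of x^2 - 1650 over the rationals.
Gal(K/Q) = Z/2Z (cyclic of order 2)

x^2 - 1650 is irreducible over Q since 1650 is not a rational square. The splitting field Q(sqrt(1650)) has degree 2 over Q, and its unique nontrivial automorphism is sqrt(1650) ↦ -sqrt(1650). Hence Gal(Q(sqrt(1650))/Q) = Z/2Z.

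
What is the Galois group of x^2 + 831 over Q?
Gal(K/Q) = Z/2Z (cyclic of order 2)

x^2 + 831 is irreducible over Q since -831 is not a rational square. The splitting field Q(sqrt(-831)) has degree 2 over Q, and its unique nontrivial automorphism is sqrt(-831) ↦ -sqrt(-831). Hence Gal(Q(sqrt(-831))/Q) = Z/2Z.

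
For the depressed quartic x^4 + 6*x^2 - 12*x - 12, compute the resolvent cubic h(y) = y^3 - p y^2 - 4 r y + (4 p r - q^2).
h(y) = y^3 - 6*y^2 + 48*y - 432

Identify coefficients: p = 6, q = -12, r = -12.
Plug into h(y) = y^3 - p y^2 - 4 r y + (4 p r - q^2):
  h(y) = y^3 - (6) y^2 - 4*(-12) y + (4*(6)*(-12) - (-12)^2)
       = y^3 + (-6) y^2 + (48) y + (-432).
Simplifying: h(y) = y^3 - 6*y^2 + 48*y - 432.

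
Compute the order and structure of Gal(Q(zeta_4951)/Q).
|Gal(Q(zeta_4951)/Q)| = phi(4951) = 4950; group ≅ (Z/4951Z)^* ≅ Z/4950Z

The n-th cyclotomic polynomial Φ_4951(x) is the minimal polynomial of zeta_4951 over Q and has degree phi(4951) = 4950. So Q(zeta_4951) is a degree-4950 Galois extension with Galois group (Z/4951Z)^*. (Z/4951Z)^* is cyclic since 4951 is an odd prime power (or 4). Hence Gal(Q(zeta_4951)/Q) ≅ Z/4950Z.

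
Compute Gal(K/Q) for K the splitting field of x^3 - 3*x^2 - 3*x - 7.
Gal(K/Q) = S_3 (symmetric group of order 6)

Compute the discriminant of x^3 + (-3)*x^2 + (-3)*x + (-7): Δ = -3024. Since Δ is not a rational square, the Galois group is not contained in A_3; it must be the full S_3 (irreducibility of the cubic rules out anything smaller).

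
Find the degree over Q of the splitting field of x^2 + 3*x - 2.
[K:Q] = 2

The discriminant of x^2 + (3)*x + (-2) is b^2 - 4c = 9 - (-8) = 17. Since 17 is not a perfect square in Q, the polynomial is irreducible over Q. Its two roots generate a degree-2 extension, so [K:Q] = 2.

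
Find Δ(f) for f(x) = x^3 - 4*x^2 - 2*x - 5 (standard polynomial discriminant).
Δ = -2579

For x^3 + a x^2 + b x + c the discriminant is Δ = 18 a b c - 4 a^3 c + a^2 b^2 - 4 b^3 - 27 c^2.
Plug a = -4, b = -2, c = -5:
  18*(-4)*(-2)*(-5) - 4*(-4)^3*(-5) + (-4)^2*(-2)^2 - 4*(-2)^3 - 27*(-5)^2
  = -720 + (-1280) + 64 + (32) + (-675)
  = -2579.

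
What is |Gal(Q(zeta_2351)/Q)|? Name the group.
|Gal(Q(zeta_2351)/Q)| = phi(2351) = 2350; group ≅ (Z/2351Z)^* ≅ Z/2350Z

The n-th cyclotomic polynomial Φ_2351(x) is the minimal polynomial of zeta_2351 over Q and has degree phi(2351) = 2350. So Q(zeta_2351) is a degree-2350 Galois extension with Galois group (Z/2351Z)^*. (Z/2351Z)^* is cyclic since 2351 is an odd prime power (or 4). Hence Gal(Q(zeta_2351)/Q) ≅ Z/2350Z.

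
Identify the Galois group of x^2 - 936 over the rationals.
Gal(K/Q) = Z/2Z (cyclic of order 2)

x^2 - 936 is irreducible over Q since 936 is not a rational square. The splitting field Q(sqrt(936)) has degree 2 over Q, and its unique nontrivial automorphism is sqrt(936) ↦ -sqrt(936). Hence Gal(Q(sqrt(936))/Q) = Z/2Z.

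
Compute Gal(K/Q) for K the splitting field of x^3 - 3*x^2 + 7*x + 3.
Gal(K/Q) = S_3 (symmetric group of order 6)

Compute the discriminant of x^3 + (-3)*x^2 + (7)*x + (3): Δ = -1984. Since Δ is not a rational square, the Galois group is not contained in A_3; it must be the full S_3 (irreducibility of the cubic rules out anything smaller).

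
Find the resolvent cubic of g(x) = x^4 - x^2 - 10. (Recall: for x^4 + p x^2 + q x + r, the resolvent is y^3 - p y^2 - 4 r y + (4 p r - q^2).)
h(y) = y^3 + y^2 + 40*y + 40

Identify coefficients: p = -1, q = 0, r = -10.
Plug into h(y) = y^3 - p y^2 - 4 r y + (4 p r - q^2):
  h(y) = y^3 - (-1) y^2 - 4*(-10) y + (4*(-1)*(-10) - (0)^2)
       = y^3 + (1) y^2 + (40) y + (40).
Simplifying: h(y) = y^3 + y^2 + 40*y + 40.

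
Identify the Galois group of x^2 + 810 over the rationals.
Gal(K/Q) = Z/2Z (cyclic of order 2)

x^2 + 810 is irreducible over Q since -810 is not a rational square. The splitting field Q(sqrt(-810)) has degree 2 over Q, and its unique nontrivial automorphism is sqrt(-810) ↦ -sqrt(-810). Hence Gal(Q(sqrt(-810))/Q) = Z/2Z.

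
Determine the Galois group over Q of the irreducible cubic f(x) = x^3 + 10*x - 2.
Gal(K/Q) = S_3 (symmetric group of order 6)

Compute the discriminant of x^3 + (0)*x^2 + (10)*x + (-2): Δ = -4108. Since Δ is not a rational square, the Galois group is not contained in A_3; it must be the full S_3 (irreducibility of the cubic rules out anything smaller).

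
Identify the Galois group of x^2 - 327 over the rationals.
Gal(K/Q) = Z/2Z (cyclic of order 2)

x^2 - 327 is irreducible over Q since 327 is not a rational square. The splitting field Q(sqrt(327)) has degree 2 over Q, and its unique nontrivial automorphism is sqrt(327) ↦ -sqrt(327). Hence Gal(Q(sqrt(327))/Q) = Z/2Z.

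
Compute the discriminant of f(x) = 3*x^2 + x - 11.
Δ = 133

For a quadratic a x^2 + b x + c the discriminant is Δ = b^2 - 4ac = (1)^2 - 4*(3)*(-11) = 1 - (-132) = 133.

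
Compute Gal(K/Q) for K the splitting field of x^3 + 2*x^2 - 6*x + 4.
Gal(K/Q) = S_3 (symmetric group of order 6)

Compute the discriminant of x^3 + (2)*x^2 + (-6)*x + (4): Δ = -416. Since Δ is not a rational square, the Galois group is not contained in A_3; it must be the full S_3 (irreducibility of the cubic rules out anything smaller).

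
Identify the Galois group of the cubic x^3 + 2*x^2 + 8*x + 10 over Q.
Gal(K/Q) = S_3 (symmetric group of order 6)

Compute the discriminant of x^3 + (2)*x^2 + (8)*x + (10): Δ = -1932. Since Δ is not a rational square, the Galois group is not contained in A_3; it must be the full S_3 (irreducibility of the cubic rules out anything smaller).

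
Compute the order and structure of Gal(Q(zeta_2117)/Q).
|Gal(Q(zeta_2117)/Q)| = phi(2117) = 2016; group ≅ (Z/2117Z)^* ≅ Z/28Z × Z/72Z

The n-th cyclotomic polynomial Φ_2117(x) is the minimal polynomial of zeta_2117 over Q and has degree phi(2117) = 2016. So Q(zeta_2117) is a degree-2016 Galois extension with Galois group (Z/2117Z)^*. By CRT, (Z/2117Z)^* ≅ (Z/29Z)^* × (Z/73Z)^*. Each prime-power unit group is (Z/29Z)^* ≅ Z/28Z; (Z/73Z)^* ≅ Z/72Z. Hence Gal(Q(zeta_2117)/Q) ≅ Z/28Z × Z/72Z.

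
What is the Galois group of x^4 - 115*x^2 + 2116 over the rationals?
Gal(K/Q) = Z/2Z (cyclic of order 2)

f factors as (x^2 - 23)(x^2 - 92), so the splitting field is K = Q(sqrt(23), sqrt(92)). The squarefree part of 23 is 23 and the squarefree part of 92 is also 23, so sqrt(23) and sqrt(92) are both rational multiples of sqrt(23). Hence Q(sqrt(23)) = Q(sqrt(92)) = Q(sqrt(23)), and the splitting field collapses to a single degree-2 extension with Galois group Z/2Z.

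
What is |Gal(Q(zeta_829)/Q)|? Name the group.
|Gal(Q(zeta_829)/Q)| = phi(829) = 828; group ≅ (Z/829Z)^* ≅ Z/828Z

The n-th cyclotomic polynomial Φ_829(x) is the minimal polynomial of zeta_829 over Q and has degree phi(829) = 828. So Q(zeta_829) is a degree-828 Galois extension with Galois group (Z/829Z)^*. (Z/829Z)^* is cyclic since 829 is an odd prime power (or 4). Hence Gal(Q(zeta_829)/Q) ≅ Z/828Z.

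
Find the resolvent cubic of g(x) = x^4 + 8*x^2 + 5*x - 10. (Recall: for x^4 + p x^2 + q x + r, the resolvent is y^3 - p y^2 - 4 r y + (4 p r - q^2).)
h(y) = y^3 - 8*y^2 + 40*y - 345

Identify coefficients: p = 8, q = 5, r = -10.
Plug into h(y) = y^3 - p y^2 - 4 r y + (4 p r - q^2):
  h(y) = y^3 - (8) y^2 - 4*(-10) y + (4*(8)*(-10) - (5)^2)
       = y^3 + (-8) y^2 + (40) y + (-345).
Simplifying: h(y) = y^3 - 8*y^2 + 40*y - 345.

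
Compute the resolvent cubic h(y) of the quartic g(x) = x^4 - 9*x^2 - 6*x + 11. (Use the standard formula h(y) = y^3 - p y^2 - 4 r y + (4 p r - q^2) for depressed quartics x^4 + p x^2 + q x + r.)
h(y) = y^3 + 9*y^2 - 44*y - 432

Identify coefficients: p = -9, q = -6, r = 11.
Plug into h(y) = y^3 - p y^2 - 4 r y + (4 p r - q^2):
  h(y) = y^3 - (-9) y^2 - 4*(11) y + (4*(-9)*(11) - (-6)^2)
       = y^3 + (9) y^2 + (-44) y + (-432).
Simplifying: h(y) = y^3 + 9*y^2 - 44*y - 432.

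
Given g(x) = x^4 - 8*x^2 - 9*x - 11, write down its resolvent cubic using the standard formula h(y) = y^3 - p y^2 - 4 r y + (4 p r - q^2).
h(y) = y^3 + 8*y^2 + 44*y + 271

Identify coefficients: p = -8, q = -9, r = -11.
Plug into h(y) = y^3 - p y^2 - 4 r y + (4 p r - q^2):
  h(y) = y^3 - (-8) y^2 - 4*(-11) y + (4*(-8)*(-11) - (-9)^2)
       = y^3 + (8) y^2 + (44) y + (271).
Simplifying: h(y) = y^3 + 8*y^2 + 44*y + 271.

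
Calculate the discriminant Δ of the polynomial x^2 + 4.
Δ = -16

For a quadratic a x^2 + b x + c the discriminant is Δ = b^2 - 4ac = (0)^2 - 4*(1)*(4) = 0 - (16) = -16.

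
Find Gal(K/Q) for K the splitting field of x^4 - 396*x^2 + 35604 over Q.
Gal(K/Q) = V_4 (Klein four-group, Z/2Z × Z/2Z)

f factors as (x^2 - 138)(x^2 - 258), so the splitting field is K = Q(sqrt(138), sqrt(258)). The elements 138, 258, 35604 are all non-squares in Q, so sqrt(138) and sqrt(258) generate independent quadratic extensions. Thus [K:Q] = 4 and Gal(K/Q) is generated by the two order-2 automorphisms sqrt(138) ↦ -sqrt(138) and sqrt(258) ↦ -sqrt(258), giving V_4.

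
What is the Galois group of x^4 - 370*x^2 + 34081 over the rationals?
Gal(K/Q) = V_4 (Klein four-group, Z/2Z × Z/2Z)

f factors as (x^2 - 197)(x^2 - 173), so the splitting field is K = Q(sqrt(197), sqrt(173)). The elements 197, 173, 34081 are all non-squares in Q, so sqrt(197) and sqrt(173) generate independent quadratic extensions. Thus [K:Q] = 4 and Gal(K/Q) is generated by the two order-2 automorphisms sqrt(197) ↦ -sqrt(197) and sqrt(173) ↦ -sqrt(173), giving V_4.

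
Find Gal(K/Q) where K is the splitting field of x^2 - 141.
Gal(K/Q) = Z/2Z (cyclic of order 2)

x^2 - 141 is irreducible over Q since 141 is not a rational square. The splitting field Q(sqrt(141)) has degree 2 over Q, and its unique nontrivial automorphism is sqrt(141) ↦ -sqrt(141). Hence Gal(Q(sqrt(141))/Q) = Z/2Z.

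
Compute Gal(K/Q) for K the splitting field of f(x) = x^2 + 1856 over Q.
Gal(K/Q) = Z/2Z (cyclic of order 2)

x^2 + 1856 is irreducible over Q since -1856 is not a rational square. The splitting field Q(sqrt(-1856)) has degree 2 over Q, and its unique nontrivial automorphism is sqrt(-1856) ↦ -sqrt(-1856). Hence Gal(Q(sqrt(-1856))/Q) = Z/2Z.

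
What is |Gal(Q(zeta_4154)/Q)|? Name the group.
|Gal(Q(zeta_4154)/Q)| = phi(4154) = 1980; group ≅ (Z/4154Z)^* ≅ Z/30Z × Z/66Z

The n-th cyclotomic polynomial Φ_4154(x) is the minimal polynomial of zeta_4154 over Q and has degree phi(4154) = 1980. So Q(zeta_4154) is a degree-1980 Galois extension with Galois group (Z/4154Z)^*. By CRT, (Z/4154Z)^* ≅ (Z/2Z)^* × (Z/31Z)^* × (Z/67Z)^*. Each prime-power unit group is (Z/2Z)^* ≅ trivial group (order 1); (Z/31Z)^* ≅ Z/30Z; (Z/67Z)^* ≅ Z/66Z. Hence Gal(Q(zeta_4154)/Q) ≅ Z/30Z × Z/66Z.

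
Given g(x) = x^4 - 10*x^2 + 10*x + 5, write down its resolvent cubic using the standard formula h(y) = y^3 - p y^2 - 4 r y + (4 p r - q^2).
h(y) = y^3 + 10*y^2 - 20*y - 300

Identify coefficients: p = -10, q = 10, r = 5.
Plug into h(y) = y^3 - p y^2 - 4 r y + (4 p r - q^2):
  h(y) = y^3 - (-10) y^2 - 4*(5) y + (4*(-10)*(5) - (10)^2)
       = y^3 + (10) y^2 + (-20) y + (-300).
Simplifying: h(y) = y^3 + 10*y^2 - 20*y - 300.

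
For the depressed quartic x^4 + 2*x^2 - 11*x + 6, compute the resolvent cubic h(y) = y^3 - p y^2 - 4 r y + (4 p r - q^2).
h(y) = y^3 - 2*y^2 - 24*y - 73

Identify coefficients: p = 2, q = -11, r = 6.
Plug into h(y) = y^3 - p y^2 - 4 r y + (4 p r - q^2):
  h(y) = y^3 - (2) y^2 - 4*(6) y + (4*(2)*(6) - (-11)^2)
       = y^3 + (-2) y^2 + (-24) y + (-73).
Simplifying: h(y) = y^3 - 2*y^2 - 24*y - 73.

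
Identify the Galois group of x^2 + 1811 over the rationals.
Gal(K/Q) = Z/2Z (cyclic of order 2)

x^2 + 1811 is irreducible over Q since -1811 is not a rational square. The splitting field Q(sqrt(-1811)) has degree 2 over Q, and its unique nontrivial automorphism is sqrt(-1811) ↦ -sqrt(-1811). Hence Gal(Q(sqrt(-1811))/Q) = Z/2Z.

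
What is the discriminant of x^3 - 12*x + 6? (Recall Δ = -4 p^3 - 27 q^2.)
Δ = 5940

For a depressed cubic x^3 + p x + q the discriminant is Δ = -4 p^3 - 27 q^2 = -4*(-12)^3 - 27*(6)^2 = 6912 - 972 = 5940.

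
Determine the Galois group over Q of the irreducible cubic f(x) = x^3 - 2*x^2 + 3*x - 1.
Gal(K/Q) = S_3 (symmetric group of order 6)

Compute the discriminant of x^3 + (-2)*x^2 + (3)*x + (-1): Δ = -23. Since Δ is not a rational square, the Galois group is not contained in A_3; it must be the full S_3 (irreducibility of the cubic rules out anything smaller).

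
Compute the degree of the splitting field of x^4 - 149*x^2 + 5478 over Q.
[K:Q] = 4

f factors as (x^2 - 83)(x^2 - 66); the splitting field is K = Q(sqrt(83), sqrt(66)). Since 83, 66, and 5478 are all non-squares in Q, the three subfields Q(sqrt(83)), Q(sqrt(66)), Q(sqrt(5478)) are distinct degree-2 extensions, so [K:Q] = 4 (Klein four Galois group).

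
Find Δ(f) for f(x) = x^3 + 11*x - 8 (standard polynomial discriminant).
Δ = -7052

For a depressed cubic x^3 + p x + q the discriminant is Δ = -4 p^3 - 27 q^2 = -4*(11)^3 - 27*(-8)^2 = -5324 - 1728 = -7052.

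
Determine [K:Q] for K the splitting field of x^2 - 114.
[K:Q] = 2

The polynomial x^2 - 114 is irreducible over Q since 114 is not a perfect square. Its splitting field is Q(sqrt(114)), which has degree 2 over Q.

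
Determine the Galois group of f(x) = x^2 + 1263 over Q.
Gal(K/Q) = Z/2Z (cyclic of order 2)

x^2 + 1263 is irreducible over Q since -1263 is not a rational square. The splitting field Q(sqrt(-1263)) has degree 2 over Q, and its unique nontrivial automorphism is sqrt(-1263) ↦ -sqrt(-1263). Hence Gal(Q(sqrt(-1263))/Q) = Z/2Z.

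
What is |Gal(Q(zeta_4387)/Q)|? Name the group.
|Gal(Q(zeta_4387)/Q)| = phi(4387) = 4240; group ≅ (Z/4387Z)^* ≅ Z/40Z × Z/106Z

The n-th cyclotomic polynomial Φ_4387(x) is the minimal polynomial of zeta_4387 over Q and has degree phi(4387) = 4240. So Q(zeta_4387) is a degree-4240 Galois extension with Galois group (Z/4387Z)^*. By CRT, (Z/4387Z)^* ≅ (Z/41Z)^* × (Z/107Z)^*. Each prime-power unit group is (Z/41Z)^* ≅ Z/40Z; (Z/107Z)^* ≅ Z/106Z. Hence Gal(Q(zeta_4387)/Q) ≅ Z/40Z × Z/106Z.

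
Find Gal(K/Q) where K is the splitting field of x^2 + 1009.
Gal(K/Q) = Z/2Z (cyclic of order 2)

x^2 + 1009 is irreducible over Q since -1009 is not a rational square. The splitting field Q(sqrt(-1009)) has degree 2 over Q, and its unique nontrivial automorphism is sqrt(-1009) ↦ -sqrt(-1009). Hence Gal(Q(sqrt(-1009))/Q) = Z/2Z.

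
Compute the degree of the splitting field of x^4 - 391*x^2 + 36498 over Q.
[K:Q] = 4

f factors as (x^2 - 237)(x^2 - 154); the splitting field is K = Q(sqrt(237), sqrt(154)). Since 237, 154, and 36498 are all non-squares in Q, the three subfields Q(sqrt(237)), Q(sqrt(154)), Q(sqrt(36498)) are distinct degree-2 extensions, so [K:Q] = 4 (Klein four Galois group).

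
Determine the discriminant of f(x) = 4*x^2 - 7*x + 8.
Δ = -79

For a quadratic a x^2 + b x + c the discriminant is Δ = b^2 - 4ac = (-7)^2 - 4*(4)*(8) = 49 - (128) = -79.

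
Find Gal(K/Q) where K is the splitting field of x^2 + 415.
Gal(K/Q) = Z/2Z (cyclic of order 2)

x^2 + 415 is irreducible over Q since -415 is not a rational square. The splitting field Q(sqrt(-415)) has degree 2 over Q, and its unique nontrivial automorphism is sqrt(-415) ↦ -sqrt(-415). Hence Gal(Q(sqrt(-415))/Q) = Z/2Z.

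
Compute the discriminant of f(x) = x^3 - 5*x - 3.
Δ = 257

For a depressed cubic x^3 + p x + q the discriminant is Δ = -4 p^3 - 27 q^2 = -4*(-5)^3 - 27*(-3)^2 = 500 - 243 = 257.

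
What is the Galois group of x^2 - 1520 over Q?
Gal(K/Q) = Z/2Z (cyclic of order 2)

x^2 - 1520 is irreducible over Q since 1520 is not a rational square. The splitting field Q(sqrt(1520)) has degree 2 over Q, and its unique nontrivial automorphism is sqrt(1520) ↦ -sqrt(1520). Hence Gal(Q(sqrt(1520))/Q) = Z/2Z.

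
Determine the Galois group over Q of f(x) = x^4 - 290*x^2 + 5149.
Gal(K/Q) = V_4 (Klein four-group, Z/2Z × Z/2Z)

f factors as (x^2 - 271)(x^2 - 19), so the splitting field is K = Q(sqrt(271), sqrt(19)). The elements 271, 19, 5149 are all non-squares in Q, so sqrt(271) and sqrt(19) generate independent quadratic extensions. Thus [K:Q] = 4 and Gal(K/Q) is generated by the two order-2 automorphisms sqrt(271) ↦ -sqrt(271) and sqrt(19) ↦ -sqrt(19), giving V_4.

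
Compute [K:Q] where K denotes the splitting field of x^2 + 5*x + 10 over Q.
[K:Q] = 2

The discriminant of x^2 + (5)*x + (10) is b^2 - 4c = 25 - (40) = -15. Since -15 is not a perfect square in Q, the polynomial is irreducible over Q. Its two roots generate a degree-2 extension, so [K:Q] = 2.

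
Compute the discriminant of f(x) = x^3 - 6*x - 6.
Δ = -108

For a depressed cubic x^3 + p x + q the discriminant is Δ = -4 p^3 - 27 q^2 = -4*(-6)^3 - 27*(-6)^2 = 864 - 972 = -108.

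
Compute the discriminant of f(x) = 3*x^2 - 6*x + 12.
Δ = -108

For a quadratic a x^2 + b x + c the discriminant is Δ = b^2 - 4ac = (-6)^2 - 4*(3)*(12) = 36 - (144) = -108.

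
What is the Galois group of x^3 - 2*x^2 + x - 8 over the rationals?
Gal(K/Q) = S_3 (symmetric group of order 6)

Compute the discriminant of x^3 + (-2)*x^2 + (1)*x + (-8): Δ = -1696. Since Δ is not a rational square, the Galois group is not contained in A_3; it must be the full S_3 (irreducibility of the cubic rules out anything smaller).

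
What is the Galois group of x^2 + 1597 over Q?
Gal(K/Q) = Z/2Z (cyclic of order 2)

x^2 + 1597 is irreducible over Q since -1597 is not a rational square. The splitting field Q(sqrt(-1597)) has degree 2 over Q, and its unique nontrivial automorphism is sqrt(-1597) ↦ -sqrt(-1597). Hence Gal(Q(sqrt(-1597))/Q) = Z/2Z.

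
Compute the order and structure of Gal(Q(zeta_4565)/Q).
|Gal(Q(zeta_4565)/Q)| = phi(4565) = 3280; group ≅ (Z/4565Z)^* ≅ Z/4Z × Z/10Z × Z/82Z

The n-th cyclotomic polynomial Φ_4565(x) is the minimal polynomial of zeta_4565 over Q and has degree phi(4565) = 3280. So Q(zeta_4565) is a degree-3280 Galois extension with Galois group (Z/4565Z)^*. By CRT, (Z/4565Z)^* ≅ (Z/5Z)^* × (Z/11Z)^* × (Z/83Z)^*. Each prime-power unit group is (Z/5Z)^* ≅ Z/4Z; (Z/11Z)^* ≅ Z/10Z; (Z/83Z)^* ≅ Z/82Z. Hence Gal(Q(zeta_4565)/Q) ≅ Z/4Z × Z/10Z × Z/82Z.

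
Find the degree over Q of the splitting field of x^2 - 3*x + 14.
[K:Q] = 2

The discriminant of x^2 + (-3)*x + (14) is b^2 - 4c = 9 - (56) = -47. Since -47 is not a perfect square in Q, the polynomial is irreducible over Q. Its two roots generate a degree-2 extension, so [K:Q] = 2.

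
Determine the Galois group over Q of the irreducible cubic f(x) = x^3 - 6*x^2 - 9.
Gal(K/Q) = S_3 (symmetric group of order 6)

Compute the discriminant of x^3 + (-6)*x^2 + (0)*x + (-9): Δ = -9963. Since Δ is not a rational square, the Galois group is not contained in A_3; it must be the full S_3 (irreducibility of the cubic rules out anything smaller).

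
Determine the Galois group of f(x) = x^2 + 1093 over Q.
Gal(K/Q) = Z/2Z (cyclic of order 2)

x^2 + 1093 is irreducible over Q since -1093 is not a rational square. The splitting field Q(sqrt(-1093)) has degree 2 over Q, and its unique nontrivial automorphism is sqrt(-1093) ↦ -sqrt(-1093). Hence Gal(Q(sqrt(-1093))/Q) = Z/2Z.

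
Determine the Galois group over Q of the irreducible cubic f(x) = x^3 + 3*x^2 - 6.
Gal(K/Q) = S_3 (symmetric group of order 6)

Compute the discriminant of x^3 + (3)*x^2 + (0)*x + (-6): Δ = -324. Since Δ is not a rational square, the Galois group is not contained in A_3; it must be the full S_3 (irreducibility of the cubic rules out anything smaller).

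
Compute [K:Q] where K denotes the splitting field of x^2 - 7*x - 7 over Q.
[K:Q] = 2

The discriminant of x^2 + (-7)*x + (-7) is b^2 - 4c = 49 - (-28) = 77. Since 77 is not a perfect square in Q, the polynomial is irreducible over Q. Its two roots generate a degree-2 extension, so [K:Q] = 2.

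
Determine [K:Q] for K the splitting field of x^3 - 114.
[K:Q] = 6

x^3 - 114 has one real root r = 114^(1/3) and two complex roots r*zeta_3, r*zeta_3^2 where zeta_3 = e^(2*pi*i/3). The splitting field is Q(r, zeta_3). [Q(r):Q] = 3 and [Q(zeta_3):Q] = 2 with gcd = 1, so [Q(r, zeta_3):Q] = 3 * 2 = 6.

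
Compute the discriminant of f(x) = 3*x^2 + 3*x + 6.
Δ = -63

For a quadratic a x^2 + b x + c the discriminant is Δ = b^2 - 4ac = (3)^2 - 4*(3)*(6) = 9 - (72) = -63.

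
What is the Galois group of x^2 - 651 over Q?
Gal(K/Q) = Z/2Z (cyclic of order 2)

x^2 - 651 is irreducible over Q since 651 is not a rational square. The splitting field Q(sqrt(651)) has degree 2 over Q, and its unique nontrivial automorphism is sqrt(651) ↦ -sqrt(651). Hence Gal(Q(sqrt(651))/Q) = Z/2Z.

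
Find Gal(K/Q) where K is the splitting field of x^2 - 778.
Gal(K/Q) = Z/2Z (cyclic of order 2)

x^2 - 778 is irreducible over Q since 778 is not a rational square. The splitting field Q(sqrt(778)) has degree 2 over Q, and its unique nontrivial automorphism is sqrt(778) ↦ -sqrt(778). Hence Gal(Q(sqrt(778))/Q) = Z/2Z.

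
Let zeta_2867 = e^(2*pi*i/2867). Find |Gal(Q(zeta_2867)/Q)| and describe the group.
|Gal(Q(zeta_2867)/Q)| = phi(2867) = 2760; group ≅ (Z/2867Z)^* ≅ Z/46Z × Z/60Z

The n-th cyclotomic polynomial Φ_2867(x) is the minimal polynomial of zeta_2867 over Q and has degree phi(2867) = 2760. So Q(zeta_2867) is a degree-2760 Galois extension with Galois group (Z/2867Z)^*. By CRT, (Z/2867Z)^* ≅ (Z/47Z)^* × (Z/61Z)^*. Each prime-power unit group is (Z/47Z)^* ≅ Z/46Z; (Z/61Z)^* ≅ Z/60Z. Hence Gal(Q(zeta_2867)/Q) ≅ Z/46Z × Z/60Z.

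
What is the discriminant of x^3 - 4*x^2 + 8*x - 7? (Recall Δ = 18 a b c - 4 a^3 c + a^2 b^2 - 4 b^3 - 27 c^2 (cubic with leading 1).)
Δ = -107

For x^3 + a x^2 + b x + c the discriminant is Δ = 18 a b c - 4 a^3 c + a^2 b^2 - 4 b^3 - 27 c^2.
Plug a = -4, b = 8, c = -7:
  18*(-4)*(8)*(-7) - 4*(-4)^3*(-7) + (-4)^2*(8)^2 - 4*(8)^3 - 27*(-7)^2
  = 4032 + (-1792) + 1024 + (-2048) + (-1323)
  = -107.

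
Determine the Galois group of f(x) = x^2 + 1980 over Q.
Gal(K/Q) = Z/2Z (cyclic of order 2)

x^2 + 1980 is irreducible over Q since -1980 is not a rational square. The splitting field Q(sqrt(-1980)) has degree 2 over Q, and its unique nontrivial automorphism is sqrt(-1980) ↦ -sqrt(-1980). Hence Gal(Q(sqrt(-1980))/Q) = Z/2Z.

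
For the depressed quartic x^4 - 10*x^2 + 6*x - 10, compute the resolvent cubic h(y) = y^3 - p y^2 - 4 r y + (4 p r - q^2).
h(y) = y^3 + 10*y^2 + 40*y + 364

Identify coefficients: p = -10, q = 6, r = -10.
Plug into h(y) = y^3 - p y^2 - 4 r y + (4 p r - q^2):
  h(y) = y^3 - (-10) y^2 - 4*(-10) y + (4*(-10)*(-10) - (6)^2)
       = y^3 + (10) y^2 + (40) y + (364).
Simplifying: h(y) = y^3 + 10*y^2 + 40*y + 364.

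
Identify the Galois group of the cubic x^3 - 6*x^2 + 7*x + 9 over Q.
Gal(K/Q) = S_3 (symmetric group of order 6)

Compute the discriminant of x^3 + (-6)*x^2 + (7)*x + (9): Δ = -823. Since Δ is not a rational square, the Galois group is not contained in A_3; it must be the full S_3 (irreducibility of the cubic rules out anything smaller).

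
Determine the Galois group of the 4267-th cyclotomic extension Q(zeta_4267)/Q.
|Gal(Q(zeta_4267)/Q)| = phi(4267) = 4000; group ≅ (Z/4267Z)^* ≅ Z/16Z × Z/250Z

The n-th cyclotomic polynomial Φ_4267(x) is the minimal polynomial of zeta_4267 over Q and has degree phi(4267) = 4000. So Q(zeta_4267) is a degree-4000 Galois extension with Galois group (Z/4267Z)^*. By CRT, (Z/4267Z)^* ≅ (Z/17Z)^* × (Z/251Z)^*. Each prime-power unit group is (Z/17Z)^* ≅ Z/16Z; (Z/251Z)^* ≅ Z/250Z. Hence Gal(Q(zeta_4267)/Q) ≅ Z/16Z × Z/250Z.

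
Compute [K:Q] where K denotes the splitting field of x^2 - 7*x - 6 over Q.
[K:Q] = 2

The discriminant of x^2 + (-7)*x + (-6) is b^2 - 4c = 49 - (-24) = 73. Since 73 is not a perfect square in Q, the polynomial is irreducible over Q. Its two roots generate a degree-2 extension, so [K:Q] = 2.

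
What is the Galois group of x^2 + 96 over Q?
Gal(K/Q) = Z/2Z (cyclic of order 2)

x^2 + 96 is irreducible over Q since -96 is not a rational square. The splitting field Q(sqrt(-96)) has degree 2 over Q, and its unique nontrivial automorphism is sqrt(-96) ↦ -sqrt(-96). Hence Gal(Q(sqrt(-96))/Q) = Z/2Z.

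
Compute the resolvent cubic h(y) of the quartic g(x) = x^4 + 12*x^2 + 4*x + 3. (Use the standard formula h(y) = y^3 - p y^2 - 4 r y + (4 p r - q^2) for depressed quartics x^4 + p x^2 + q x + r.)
h(y) = y^3 - 12*y^2 - 12*y + 128

Identify coefficients: p = 12, q = 4, r = 3.
Plug into h(y) = y^3 - p y^2 - 4 r y + (4 p r - q^2):
  h(y) = y^3 - (12) y^2 - 4*(3) y + (4*(12)*(3) - (4)^2)
       = y^3 + (-12) y^2 + (-12) y + (128).
Simplifying: h(y) = y^3 - 12*y^2 - 12*y + 128.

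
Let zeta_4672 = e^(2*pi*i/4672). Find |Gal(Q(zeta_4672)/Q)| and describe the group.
|Gal(Q(zeta_4672)/Q)| = phi(4672) = 2304; group ≅ (Z/4672Z)^* ≅ Z/2Z × Z/16Z × Z/72Z

The n-th cyclotomic polynomial Φ_4672(x) is the minimal polynomial of zeta_4672 over Q and has degree phi(4672) = 2304. So Q(zeta_4672) is a degree-2304 Galois extension with Galois group (Z/4672Z)^*. By CRT, (Z/4672Z)^* ≅ (Z/64Z)^* × (Z/73Z)^*. Each prime-power unit group is (Z/64Z)^* ≅ Z/2Z × Z/16Z; (Z/73Z)^* ≅ Z/72Z. Hence Gal(Q(zeta_4672)/Q) ≅ Z/2Z × Z/16Z × Z/72Z.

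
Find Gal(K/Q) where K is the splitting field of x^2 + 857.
Gal(K/Q) = Z/2Z (cyclic of order 2)

x^2 + 857 is irreducible over Q since -857 is not a rational square. The splitting field Q(sqrt(-857)) has degree 2 over Q, and its unique nontrivial automorphism is sqrt(-857) ↦ -sqrt(-857). Hence Gal(Q(sqrt(-857))/Q) = Z/2Z.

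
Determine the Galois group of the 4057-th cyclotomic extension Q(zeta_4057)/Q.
|Gal(Q(zeta_4057)/Q)| = phi(4057) = 4056; group ≅ (Z/4057Z)^* ≅ Z/4056Z

The n-th cyclotomic polynomial Φ_4057(x) is the minimal polynomial of zeta_4057 over Q and has degree phi(4057) = 4056. So Q(zeta_4057) is a degree-4056 Galois extension with Galois group (Z/4057Z)^*. (Z/4057Z)^* is cyclic since 4057 is an odd prime power (or 4). Hence Gal(Q(zeta_4057)/Q) ≅ Z/4056Z.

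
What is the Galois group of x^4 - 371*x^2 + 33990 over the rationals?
Gal(K/Q) = V_4 (Klein four-group, Z/2Z × Z/2Z)

f factors as (x^2 - 206)(x^2 - 165), so the splitting field is K = Q(sqrt(206), sqrt(165)). The elements 206, 165, 33990 are all non-squares in Q, so sqrt(206) and sqrt(165) generate independent quadratic extensions. Thus [K:Q] = 4 and Gal(K/Q) is generated by the two order-2 automorphisms sqrt(206) ↦ -sqrt(206) and sqrt(165) ↦ -sqrt(165), giving V_4.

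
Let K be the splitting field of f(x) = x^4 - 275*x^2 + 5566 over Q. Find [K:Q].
[K:Q] = 4

f factors as (x^2 - 22)(x^2 - 253); the splitting field is K = Q(sqrt(22), sqrt(253)). Since 22, 253, and 5566 are all non-squares in Q, the three subfields Q(sqrt(22)), Q(sqrt(253)), Q(sqrt(5566)) are distinct degree-2 extensions, so [K:Q] = 4 (Klein four Galois group).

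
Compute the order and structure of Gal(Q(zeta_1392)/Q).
|Gal(Q(zeta_1392)/Q)| = phi(1392) = 448; group ≅ (Z/1392Z)^* ≅ Z/2Z × Z/2Z × Z/4Z × Z/28Z

The n-th cyclotomic polynomial Φ_1392(x) is the minimal polynomial of zeta_1392 over Q and has degree phi(1392) = 448. So Q(zeta_1392) is a degree-448 Galois extension with Galois group (Z/1392Z)^*. By CRT, (Z/1392Z)^* ≅ (Z/16Z)^* × (Z/3Z)^* × (Z/29Z)^*. Each prime-power unit group is (Z/16Z)^* ≅ Z/2Z × Z/4Z; (Z/3Z)^* ≅ Z/2Z; (Z/29Z)^* ≅ Z/28Z. Hence Gal(Q(zeta_1392)/Q) ≅ Z/2Z × Z/2Z × Z/4Z × Z/28Z.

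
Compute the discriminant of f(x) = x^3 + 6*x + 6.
Δ = -1836

For a depressed cubic x^3 + p x + q the discriminant is Δ = -4 p^3 - 27 q^2 = -4*(6)^3 - 27*(6)^2 = -864 - 972 = -1836.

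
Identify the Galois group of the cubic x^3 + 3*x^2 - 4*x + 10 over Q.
Gal(K/Q) = S_3 (symmetric group of order 6)

Compute the discriminant of x^3 + (3)*x^2 + (-4)*x + (10): Δ = -5540. Since Δ is not a rational square, the Galois group is not contained in A_3; it must be the full S_3 (irreducibility of the cubic rules out anything smaller).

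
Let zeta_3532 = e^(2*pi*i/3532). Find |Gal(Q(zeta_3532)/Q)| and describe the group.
|Gal(Q(zeta_3532)/Q)| = phi(3532) = 1764; group ≅ (Z/3532Z)^* ≅ Z/2Z × Z/882Z

The n-th cyclotomic polynomial Φ_3532(x) is the minimal polynomial of zeta_3532 over Q and has degree phi(3532) = 1764. So Q(zeta_3532) is a degree-1764 Galois extension with Galois group (Z/3532Z)^*. By CRT, (Z/3532Z)^* ≅ (Z/4Z)^* × (Z/883Z)^*. Each prime-power unit group is (Z/4Z)^* ≅ Z/2Z; (Z/883Z)^* ≅ Z/882Z. Hence Gal(Q(zeta_3532)/Q) ≅ Z/2Z × Z/882Z.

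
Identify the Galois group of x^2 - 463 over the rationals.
Gal(K/Q) = Z/2Z (cyclic of order 2)

x^2 - 463 is irreducible over Q since 463 is not a rational square. The splitting field Q(sqrt(463)) has degree 2 over Q, and its unique nontrivial automorphism is sqrt(463) ↦ -sqrt(463). Hence Gal(Q(sqrt(463))/Q) = Z/2Z.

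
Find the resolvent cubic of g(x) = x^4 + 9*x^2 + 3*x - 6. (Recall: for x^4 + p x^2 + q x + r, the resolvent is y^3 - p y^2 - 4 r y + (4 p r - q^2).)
h(y) = y^3 - 9*y^2 + 24*y - 225

Identify coefficients: p = 9, q = 3, r = -6.
Plug into h(y) = y^3 - p y^2 - 4 r y + (4 p r - q^2):
  h(y) = y^3 - (9) y^2 - 4*(-6) y + (4*(9)*(-6) - (3)^2)
       = y^3 + (-9) y^2 + (24) y + (-225).
Simplifying: h(y) = y^3 - 9*y^2 + 24*y - 225.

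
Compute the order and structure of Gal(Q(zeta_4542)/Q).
|Gal(Q(zeta_4542)/Q)| = phi(4542) = 1512; group ≅ (Z/4542Z)^* ≅ Z/2Z × Z/756Z

The n-th cyclotomic polynomial Φ_4542(x) is the minimal polynomial of zeta_4542 over Q and has degree phi(4542) = 1512. So Q(zeta_4542) is a degree-1512 Galois extension with Galois group (Z/4542Z)^*. By CRT, (Z/4542Z)^* ≅ (Z/2Z)^* × (Z/3Z)^* × (Z/757Z)^*. Each prime-power unit group is (Z/2Z)^* ≅ trivial group (order 1); (Z/3Z)^* ≅ Z/2Z; (Z/757Z)^* ≅ Z/756Z. Hence Gal(Q(zeta_4542)/Q) ≅ Z/2Z × Z/756Z.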